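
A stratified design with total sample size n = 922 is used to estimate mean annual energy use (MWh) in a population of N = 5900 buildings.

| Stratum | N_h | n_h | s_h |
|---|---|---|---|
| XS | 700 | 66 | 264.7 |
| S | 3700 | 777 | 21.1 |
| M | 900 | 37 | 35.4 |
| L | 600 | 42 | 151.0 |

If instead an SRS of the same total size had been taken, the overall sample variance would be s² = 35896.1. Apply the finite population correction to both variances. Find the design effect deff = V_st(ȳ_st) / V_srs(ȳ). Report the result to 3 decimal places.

V̂(ȳ_st) = Σ W_h² (1 − n_h/N_h) s_h²/n_h, with W_h = N_h/N and N = 5900:
  stratum XS: (700/5900)²·(1 − 66/700)·264.7²/66 = 13.5347
  stratum S: (3700/5900)²·(1 − 777/3700)·21.1²/777 = 0.178021
  stratum M: (900/5900)²·(1 − 37/900)·35.4²/37 = 0.755708
  stratum L: (600/5900)²·(1 − 42/600)·151.0²/42 = 5.22139
V_st = 19.6898
V_srs = (1 − 922/5900)·35896.1/922 = 32.8488
deff = V_st / V_srs = 19.6898/32.8488 = 0.5994

deff ≈ 0.599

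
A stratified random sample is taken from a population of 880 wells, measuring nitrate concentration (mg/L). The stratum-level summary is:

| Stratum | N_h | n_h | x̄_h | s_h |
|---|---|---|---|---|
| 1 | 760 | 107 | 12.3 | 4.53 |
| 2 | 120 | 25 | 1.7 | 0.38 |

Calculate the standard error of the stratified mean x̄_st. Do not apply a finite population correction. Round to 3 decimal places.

V̂(x̄_st) = Σ W_h² s_h²/n_h, with W_h = N_h/N and N = 880:
  stratum 1: (760/880)²·4.53²/107 = 0.143046
  stratum 2: (120/880)²·0.38²/25 = 0.000107405
V̂(x̄_st) = 0.143153
SE(x̄_st) = √0.143153 = 0.378356

SE(x̄_st) ≈ 0.378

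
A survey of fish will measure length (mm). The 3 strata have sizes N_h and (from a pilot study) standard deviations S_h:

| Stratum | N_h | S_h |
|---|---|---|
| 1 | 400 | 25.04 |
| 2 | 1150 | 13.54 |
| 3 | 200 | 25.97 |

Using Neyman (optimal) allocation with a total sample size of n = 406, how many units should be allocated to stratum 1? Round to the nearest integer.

Neyman allocation: n_h = n · N_h S_h / Σ N_i S_i, with n = 406.
  stratum 1: N_h·S_h = 400·25.04 = 10016.00
  stratum 2: N_h·S_h = 1150·13.54 = 15571.00
  stratum 3: N_h·S_h = 200·25.97 = 5194.00
Σ N_h S_h = 30781.00
n for stratum 1 = 406·10016.00/30781.00 = 132.111 → 132

132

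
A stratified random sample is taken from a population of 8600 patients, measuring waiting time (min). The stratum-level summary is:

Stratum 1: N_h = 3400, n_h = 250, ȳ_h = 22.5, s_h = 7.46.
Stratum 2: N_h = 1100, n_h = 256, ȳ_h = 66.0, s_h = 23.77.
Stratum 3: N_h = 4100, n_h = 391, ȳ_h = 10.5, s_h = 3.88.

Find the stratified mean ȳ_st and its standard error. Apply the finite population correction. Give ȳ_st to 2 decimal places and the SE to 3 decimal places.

ȳ_st = Σ W_h ȳ_h = (3400·22.5 + 1100·66.0 + 4100·10.5)/8600 = 22.34302
V̂(ȳ_st) = Σ W_h² (1 − n_h/N_h) s_h²/n_h, with W_h = N_h/N and N = 8600:
  stratum 1: (3400/8600)²·(1 − 250/3400)·7.46²/250 = 0.0322352
  stratum 2: (1100/8600)²·(1 − 256/1100)·23.77²/256 = 0.0277049
  stratum 3: (4100/8600)²·(1 − 391/4100)·3.88²/391 = 0.00791645
V̂(ȳ_st) = 0.0678565
SE(ȳ_st) = √0.0678565 = 0.260493

ȳ_st ≈ 22.34, SE ≈ 0.260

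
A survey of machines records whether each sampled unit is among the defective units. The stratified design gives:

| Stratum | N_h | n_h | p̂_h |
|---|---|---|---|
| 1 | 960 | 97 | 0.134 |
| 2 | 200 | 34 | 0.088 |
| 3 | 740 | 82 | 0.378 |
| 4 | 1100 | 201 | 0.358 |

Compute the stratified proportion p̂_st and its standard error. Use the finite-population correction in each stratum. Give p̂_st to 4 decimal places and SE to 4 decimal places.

p̂_st ≈ 0.2733, SE ≈ 0.0201

N = 3000; stratum weights W_h = N_h/N.
p̂_st = Σ W_h p̂_h = (960·0.134 + 200·0.088 + 740·0.378 + 1100·0.358)/3000 = 0.27325
V̂(p̂_st) = Σ W_h² (1 − n_h/N_h) p̂_h(1−p̂_h)/(n_h−1):
  stratum 1: (960/3000)²·(1 − 97/960)·0.134·0.866/96 = 0.000111273
  stratum 2: (200/3000)²·(1 − 34/200)·0.088·0.912/33 = 8.97138e-06
  stratum 3: (740/3000)²·(1 − 82/740)·0.378·0.622/81 = 0.000157041
  stratum 4: (1100/3000)²·(1 − 201/1100)·0.358·0.642/200 = 0.000126269
V̂(p̂_st) = 0.000403555; SE = √V̂ = 0.0200887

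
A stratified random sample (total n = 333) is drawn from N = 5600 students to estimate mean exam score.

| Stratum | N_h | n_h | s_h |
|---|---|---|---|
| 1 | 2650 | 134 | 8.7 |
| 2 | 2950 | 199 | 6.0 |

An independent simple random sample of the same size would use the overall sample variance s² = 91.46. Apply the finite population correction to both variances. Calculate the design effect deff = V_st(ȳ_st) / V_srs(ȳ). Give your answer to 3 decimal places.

V̂(ȳ_st) = Σ W_h² (1 − n_h/N_h) s_h²/n_h, with W_h = N_h/N and N = 5600:
  stratum 1: (2650/5600)²·(1 − 134/2650)·8.7²/134 = 0.120092
  stratum 2: (2950/5600)²·(1 − 199/2950)·6.0²/199 = 0.0468151
V_st = 0.166907
V_srs = (1 − 333/5600)·91.46/333 = 0.258323
deff = V_st / V_srs = 0.166907/0.258323 = 0.6461

deff ≈ 0.646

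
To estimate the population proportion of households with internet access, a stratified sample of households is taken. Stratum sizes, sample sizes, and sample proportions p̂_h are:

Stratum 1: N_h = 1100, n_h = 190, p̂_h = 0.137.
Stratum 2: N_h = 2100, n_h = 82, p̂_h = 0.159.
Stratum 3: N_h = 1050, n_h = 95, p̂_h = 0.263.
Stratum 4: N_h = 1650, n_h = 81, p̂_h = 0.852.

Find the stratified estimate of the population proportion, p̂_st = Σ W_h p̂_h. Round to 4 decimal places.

N = 5900; stratum weights W_h = N_h/N.
p̂_st = Σ W_h p̂_h = (1100·0.137 + 2100·0.159 + 1050·0.263 + 1650·0.852)/5900 = 0.36721

p̂_st ≈ 0.3672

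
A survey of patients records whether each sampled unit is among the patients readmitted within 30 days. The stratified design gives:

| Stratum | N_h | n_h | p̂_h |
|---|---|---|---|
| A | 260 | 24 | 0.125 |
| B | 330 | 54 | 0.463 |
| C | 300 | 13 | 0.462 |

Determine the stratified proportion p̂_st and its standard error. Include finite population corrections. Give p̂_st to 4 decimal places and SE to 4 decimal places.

N = 890; stratum weights W_h = N_h/N.
p̂_st = Σ W_h p̂_h = (260·0.125 + 330·0.463 + 300·0.462)/890 = 0.36392
V̂(p̂_st) = Σ W_h² (1 − n_h/N_h) p̂_h(1−p̂_h)/(n_h−1):
  stratum A: (260/890)²·(1 − 24/260)·0.125·0.875/23 = 0.00036838
  stratum B: (330/890)²·(1 − 54/330)·0.463·0.537/53 = 0.000539414
  stratum C: (300/890)²·(1 − 13/300)·0.462·0.538/12 = 0.00225147
V̂(p̂_st) = 0.00315926; SE = √V̂ = 0.0562073

p̂_st ≈ 0.3639, SE ≈ 0.0562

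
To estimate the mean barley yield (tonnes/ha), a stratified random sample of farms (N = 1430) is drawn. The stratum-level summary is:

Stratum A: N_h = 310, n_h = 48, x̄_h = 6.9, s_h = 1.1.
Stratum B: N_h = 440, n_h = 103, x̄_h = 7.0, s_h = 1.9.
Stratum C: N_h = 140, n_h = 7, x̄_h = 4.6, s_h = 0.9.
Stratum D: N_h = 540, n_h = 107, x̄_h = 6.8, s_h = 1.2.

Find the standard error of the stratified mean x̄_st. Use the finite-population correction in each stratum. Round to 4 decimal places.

V̂(x̄_st) = Σ W_h² (1 − n_h/N_h) s_h²/n_h, with W_h = N_h/N and N = 1430:
  stratum A: (310/1430)²·(1 − 48/310)·1.1²/48 = 0.00100123
  stratum B: (440/1430)²·(1 − 103/440)·1.9²/103 = 0.00254144
  stratum C: (140/1430)²·(1 − 7/140)·0.9²/7 = 0.00105365
  stratum D: (540/1430)²·(1 − 107/540)·1.2²/107 = 0.00153882
V̂(x̄_st) = 0.00613514
SE(x̄_st) = √0.00613514 = 0.0783272

SE(x̄_st) ≈ 0.0783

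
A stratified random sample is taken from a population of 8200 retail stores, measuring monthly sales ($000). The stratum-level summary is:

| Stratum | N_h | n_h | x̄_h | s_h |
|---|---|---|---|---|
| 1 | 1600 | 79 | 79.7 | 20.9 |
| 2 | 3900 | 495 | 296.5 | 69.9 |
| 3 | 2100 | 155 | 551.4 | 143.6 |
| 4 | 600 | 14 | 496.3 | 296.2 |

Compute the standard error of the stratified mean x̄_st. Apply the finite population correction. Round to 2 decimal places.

V̂(x̄_st) = Σ W_h² (1 − n_h/N_h) s_h²/n_h, with W_h = N_h/N and N = 8200:
  stratum 1: (1600/8200)²·(1 − 79/1600)·20.9²/79 = 0.200118
  stratum 2: (3900/8200)²·(1 − 495/3900)·69.9²/495 = 1.94941
  stratum 3: (2100/8200)²·(1 − 155/2100)·143.6²/155 = 8.08143
  stratum 4: (600/8200)²·(1 − 14/600)·296.2²/14 = 32.769
V̂(x̄_st) = 43
SE(x̄_st) = √43 = 6.55744

SE(x̄_st) ≈ 6.56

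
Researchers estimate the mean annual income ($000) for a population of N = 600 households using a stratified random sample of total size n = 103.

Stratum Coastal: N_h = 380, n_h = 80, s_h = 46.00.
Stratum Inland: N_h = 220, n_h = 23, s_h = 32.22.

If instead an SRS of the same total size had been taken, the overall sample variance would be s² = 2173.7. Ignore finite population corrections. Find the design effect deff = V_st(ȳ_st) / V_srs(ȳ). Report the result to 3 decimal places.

deff ≈ 0.790

V̂(ȳ_st) = Σ W_h² s_h²/n_h, with W_h = N_h/N and N = 600:
  stratum Coastal: (380/600)²·46.00²/80 = 10.6094
  stratum Inland: (220/600)²·32.22²/23 = 6.06829
V_st = 16.6777
V_srs = s²/n = 2173.7/103 = 21.1039
deff = V_st / V_srs = 16.6777/21.1039 = 0.7903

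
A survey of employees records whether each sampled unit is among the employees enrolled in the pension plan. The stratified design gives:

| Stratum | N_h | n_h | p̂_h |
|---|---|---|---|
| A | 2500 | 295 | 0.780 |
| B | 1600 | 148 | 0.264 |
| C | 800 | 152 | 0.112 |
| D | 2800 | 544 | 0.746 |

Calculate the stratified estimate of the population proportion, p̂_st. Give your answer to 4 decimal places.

p̂_st ≈ 0.5910

N = 7700; stratum weights W_h = N_h/N.
p̂_st = Σ W_h p̂_h = (2500·0.780 + 1600·0.264 + 800·0.112 + 2800·0.746)/7700 = 0.59101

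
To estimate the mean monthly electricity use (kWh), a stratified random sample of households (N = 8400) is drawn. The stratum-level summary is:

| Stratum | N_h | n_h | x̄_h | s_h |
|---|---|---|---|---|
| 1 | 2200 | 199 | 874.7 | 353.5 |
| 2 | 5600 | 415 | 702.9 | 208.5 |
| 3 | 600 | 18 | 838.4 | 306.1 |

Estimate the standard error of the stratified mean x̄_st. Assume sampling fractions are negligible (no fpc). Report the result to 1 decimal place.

V̂(x̄_st) = Σ W_h² s_h²/n_h, with W_h = N_h/N and N = 8400:
  stratum 1: (2200/8400)²·353.5²/199 = 43.0737
  stratum 2: (5600/8400)²·208.5²/415 = 46.5566
  stratum 3: (600/8400)²·306.1²/18 = 26.5582
V̂(x̄_st) = 116.189
SE(x̄_st) = √116.189 = 10.7791

SE(x̄_st) ≈ 10.8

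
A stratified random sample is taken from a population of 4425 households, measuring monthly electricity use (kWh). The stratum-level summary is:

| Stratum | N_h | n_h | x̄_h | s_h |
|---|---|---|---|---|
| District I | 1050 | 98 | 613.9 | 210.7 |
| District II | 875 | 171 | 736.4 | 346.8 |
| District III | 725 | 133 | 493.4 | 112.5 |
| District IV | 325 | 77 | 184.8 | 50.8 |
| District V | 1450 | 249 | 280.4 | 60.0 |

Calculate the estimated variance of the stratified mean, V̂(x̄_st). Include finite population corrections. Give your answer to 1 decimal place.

V̂(x̄_st) ≈ 48.8

V̂(x̄_st) = Σ W_h² (1 − n_h/N_h) s_h²/n_h, with W_h = N_h/N and N = 4425:
  stratum District I: (1050/4425)²·(1 − 98/1050)·210.7²/98 = 23.1261
  stratum District II: (875/4425)²·(1 − 171/875)·346.8²/171 = 22.1267
  stratum District III: (725/4425)²·(1 − 133/725)·112.5²/133 = 2.08587
  stratum District IV: (325/4425)²·(1 − 77/325)·50.8²/77 = 0.137957
  stratum District V: (1450/4425)²·(1 − 249/1450)·60.0²/249 = 1.28584
V̂(x̄_st) = 48.7625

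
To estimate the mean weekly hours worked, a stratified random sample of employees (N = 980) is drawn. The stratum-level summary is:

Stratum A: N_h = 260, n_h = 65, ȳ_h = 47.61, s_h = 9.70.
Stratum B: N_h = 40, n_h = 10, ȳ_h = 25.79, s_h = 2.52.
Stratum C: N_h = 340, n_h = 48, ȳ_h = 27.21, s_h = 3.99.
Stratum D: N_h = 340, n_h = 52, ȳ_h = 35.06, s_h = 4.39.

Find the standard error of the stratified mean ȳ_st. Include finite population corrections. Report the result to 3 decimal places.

V̂(ȳ_st) = Σ W_h² (1 − n_h/N_h) s_h²/n_h, with W_h = N_h/N and N = 980:
  stratum A: (260/980)²·(1 − 65/260)·9.70²/65 = 0.0764163
  stratum B: (40/980)²·(1 − 10/40)·2.52²/10 = 0.000793469
  stratum C: (340/980)²·(1 − 48/340)·3.99²/48 = 0.0342858
  stratum D: (340/980)²·(1 − 52/340)·4.39²/52 = 0.0377872
V̂(ȳ_st) = 0.149283
SE(ȳ_st) = √0.149283 = 0.386371

SE(ȳ_st) ≈ 0.386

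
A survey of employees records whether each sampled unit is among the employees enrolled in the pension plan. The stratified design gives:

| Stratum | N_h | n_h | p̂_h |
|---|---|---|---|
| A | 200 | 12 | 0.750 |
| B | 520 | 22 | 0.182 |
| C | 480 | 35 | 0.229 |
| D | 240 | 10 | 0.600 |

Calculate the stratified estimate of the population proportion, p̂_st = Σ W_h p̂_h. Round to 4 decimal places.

p̂_st ≈ 0.3462

N = 1440; stratum weights W_h = N_h/N.
p̂_st = Σ W_h p̂_h = (200·0.750 + 520·0.182 + 480·0.229 + 240·0.600)/1440 = 0.34622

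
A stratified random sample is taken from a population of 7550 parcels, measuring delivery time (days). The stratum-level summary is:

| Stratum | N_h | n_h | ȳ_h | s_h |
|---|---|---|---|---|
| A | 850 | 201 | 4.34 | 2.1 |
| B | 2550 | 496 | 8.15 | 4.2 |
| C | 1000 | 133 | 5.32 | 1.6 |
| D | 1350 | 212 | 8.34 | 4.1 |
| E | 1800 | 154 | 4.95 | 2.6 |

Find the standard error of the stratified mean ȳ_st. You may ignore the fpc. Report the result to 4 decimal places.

V̂(ȳ_st) = Σ W_h² s_h²/n_h, with W_h = N_h/N and N = 7550:
  stratum A: (850/7550)²·2.1²/201 = 0.000278091
  stratum B: (2550/7550)²·4.2²/496 = 0.00405698
  stratum C: (1000/7550)²·1.6²/133 = 0.000337672
  stratum D: (1350/7550)²·4.1²/212 = 0.00253516
  stratum E: (1800/7550)²·2.6²/154 = 0.00249504
V̂(ȳ_st) = 0.00970295
SE(ȳ_st) = √0.00970295 = 0.0985035

SE(ȳ_st) ≈ 0.0985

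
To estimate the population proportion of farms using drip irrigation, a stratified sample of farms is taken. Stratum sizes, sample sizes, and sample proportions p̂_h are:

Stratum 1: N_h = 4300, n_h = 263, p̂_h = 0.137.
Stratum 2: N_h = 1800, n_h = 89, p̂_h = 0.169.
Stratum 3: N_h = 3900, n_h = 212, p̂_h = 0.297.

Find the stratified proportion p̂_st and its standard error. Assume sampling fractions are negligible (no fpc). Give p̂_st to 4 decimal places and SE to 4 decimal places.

p̂_st ≈ 0.2052, SE ≈ 0.0169

N = 10000; stratum weights W_h = N_h/N.
p̂_st = Σ W_h p̂_h = (4300·0.137 + 1800·0.169 + 3900·0.297)/10000 = 0.20516
V̂(p̂_st) = Σ W_h² p̂_h(1−p̂_h)/(n_h−1):
  stratum 1: (4300/10000)²·0.137·0.863/262 = 8.34386e-05
  stratum 2: (1800/10000)²·0.169·0.831/88 = 5.17071e-05
  stratum 3: (3900/10000)²·0.297·0.703/211 = 0.000150508
V̂(p̂_st) = 0.000285653; SE = √V̂ = 0.0169013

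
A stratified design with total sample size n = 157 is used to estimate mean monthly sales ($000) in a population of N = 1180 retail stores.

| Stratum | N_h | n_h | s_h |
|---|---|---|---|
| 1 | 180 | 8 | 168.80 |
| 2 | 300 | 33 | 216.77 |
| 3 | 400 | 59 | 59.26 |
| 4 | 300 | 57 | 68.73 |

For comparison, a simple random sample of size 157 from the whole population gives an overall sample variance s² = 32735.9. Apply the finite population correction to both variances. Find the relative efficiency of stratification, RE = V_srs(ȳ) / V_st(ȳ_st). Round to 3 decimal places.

V̂(ȳ_st) = Σ W_h² (1 − n_h/N_h) s_h²/n_h, with W_h = N_h/N and N = 1180:
  stratum 1: (180/1180)²·(1 − 8/180)·168.80²/8 = 79.1939
  stratum 2: (300/1180)²·(1 − 33/300)·216.77²/33 = 81.913
  stratum 3: (400/1180)²·(1 − 59/400)·59.26²/59 = 5.83071
  stratum 4: (300/1180)²·(1 − 57/300)·68.73²/57 = 4.33892
V_st = 171.277
V_srs = (1 − 157/1180)·32735.9/157 = 180.767
Relative efficiency = V_srs / V_st = 180.767/171.277 = 1.0554

RE ≈ 1.055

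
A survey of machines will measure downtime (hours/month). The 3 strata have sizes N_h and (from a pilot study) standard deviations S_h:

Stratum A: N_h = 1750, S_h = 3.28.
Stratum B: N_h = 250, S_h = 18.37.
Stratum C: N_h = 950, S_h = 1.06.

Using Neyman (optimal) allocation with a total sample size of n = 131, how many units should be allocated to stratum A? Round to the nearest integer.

66

Neyman allocation: n_h = n · N_h S_h / Σ N_i S_i, with n = 131.
  stratum A: N_h·S_h = 1750·3.28 = 5740.00
  stratum B: N_h·S_h = 250·18.37 = 4592.50
  stratum C: N_h·S_h = 950·1.06 = 1007.00
Σ N_h S_h = 11339.50
n for stratum A = 131·5740.00/11339.50 = 66.312 → 66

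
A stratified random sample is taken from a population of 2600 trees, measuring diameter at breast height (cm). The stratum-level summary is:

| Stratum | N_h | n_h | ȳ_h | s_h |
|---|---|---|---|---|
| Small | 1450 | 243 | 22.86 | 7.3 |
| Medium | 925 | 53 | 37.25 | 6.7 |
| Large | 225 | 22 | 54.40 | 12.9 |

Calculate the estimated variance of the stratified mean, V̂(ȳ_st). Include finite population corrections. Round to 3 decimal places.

V̂(ȳ_st) = Σ W_h² (1 − n_h/N_h) s_h²/n_h, with W_h = N_h/N and N = 2600:
  stratum Small: (1450/2600)²·(1 − 243/1450)·7.3²/243 = 0.0567764
  stratum Medium: (925/2600)²·(1 − 53/925)·6.7²/53 = 0.101061
  stratum Large: (225/2600)²·(1 − 22/225)·12.9²/22 = 0.051108
V̂(ȳ_st) = 0.208946

V̂(ȳ_st) ≈ 0.209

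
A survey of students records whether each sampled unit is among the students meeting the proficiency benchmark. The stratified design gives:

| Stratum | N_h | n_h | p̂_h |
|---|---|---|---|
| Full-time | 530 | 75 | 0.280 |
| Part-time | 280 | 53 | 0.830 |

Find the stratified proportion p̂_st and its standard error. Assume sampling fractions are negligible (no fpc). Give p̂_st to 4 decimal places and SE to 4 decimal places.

N = 810; stratum weights W_h = N_h/N.
p̂_st = Σ W_h p̂_h = (530·0.280 + 280·0.830)/810 = 0.47012
V̂(p̂_st) = Σ W_h² p̂_h(1−p̂_h)/(n_h−1):
  stratum Full-time: (530/810)²·0.280·0.720/74 = 0.00116638
  stratum Part-time: (280/810)²·0.830·0.170/52 = 0.000324242
V̂(p̂_st) = 0.00149062; SE = √V̂ = 0.0386086

p̂_st ≈ 0.4701, SE ≈ 0.0386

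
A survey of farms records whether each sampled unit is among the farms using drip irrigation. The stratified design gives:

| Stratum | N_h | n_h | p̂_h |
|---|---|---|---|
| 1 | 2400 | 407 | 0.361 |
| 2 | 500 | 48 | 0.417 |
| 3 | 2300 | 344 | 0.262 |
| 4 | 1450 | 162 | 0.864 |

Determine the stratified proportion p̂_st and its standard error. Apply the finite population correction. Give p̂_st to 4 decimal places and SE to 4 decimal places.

p̂_st ≈ 0.4406, SE ≈ 0.0133

N = 6650; stratum weights W_h = N_h/N.
p̂_st = Σ W_h p̂_h = (2400·0.361 + 500·0.417 + 2300·0.262 + 1450·0.864)/6650 = 0.44065
V̂(p̂_st) = Σ W_h² (1 − n_h/N_h) p̂_h(1−p̂_h)/(n_h−1):
  stratum 1: (2400/6650)²·(1 − 407/2400)·0.361·0.639/406 = 6.1455e-05
  stratum 2: (500/6650)²·(1 − 48/500)·0.417·0.583/47 = 2.64345e-05
  stratum 3: (2300/6650)²·(1 − 344/2300)·0.262·0.738/343 = 5.73478e-05
  stratum 4: (1450/6650)²·(1 − 162/1450)·0.864·0.136/161 = 3.08225e-05
V̂(p̂_st) = 0.00017606; SE = √V̂ = 0.0132688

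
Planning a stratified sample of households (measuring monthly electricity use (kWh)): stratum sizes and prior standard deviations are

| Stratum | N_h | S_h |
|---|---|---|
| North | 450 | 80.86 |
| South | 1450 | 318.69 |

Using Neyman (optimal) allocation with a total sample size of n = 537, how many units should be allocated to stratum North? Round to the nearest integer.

39

Neyman allocation: n_h = n · N_h S_h / Σ N_i S_i, with n = 537.
  stratum North: N_h·S_h = 450·80.86 = 36387.00
  stratum South: N_h·S_h = 1450·318.69 = 462100.50
Σ N_h S_h = 498487.50
n for stratum North = 537·36387.00/498487.50 = 39.198 → 39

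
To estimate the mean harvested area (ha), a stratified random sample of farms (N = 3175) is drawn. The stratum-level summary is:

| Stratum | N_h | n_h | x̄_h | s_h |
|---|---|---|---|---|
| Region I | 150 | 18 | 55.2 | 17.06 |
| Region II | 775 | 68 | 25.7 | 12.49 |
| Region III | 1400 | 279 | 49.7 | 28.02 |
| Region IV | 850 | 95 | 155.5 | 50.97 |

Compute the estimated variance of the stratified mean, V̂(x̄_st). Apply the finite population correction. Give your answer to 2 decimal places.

V̂(x̄_st) ≈ 2.34

V̂(x̄_st) = Σ W_h² (1 − n_h/N_h) s_h²/n_h, with W_h = N_h/N and N = 3175:
  stratum Region I: (150/3175)²·(1 − 18/150)·17.06²/18 = 0.0317587
  stratum Region II: (775/3175)²·(1 − 68/775)·12.49²/68 = 0.124695
  stratum Region III: (1400/3175)²·(1 − 279/1400)·28.02²/279 = 0.438105
  stratum Region IV: (850/3175)²·(1 − 95/850)·50.97²/95 = 1.74094
V̂(x̄_st) = 2.3355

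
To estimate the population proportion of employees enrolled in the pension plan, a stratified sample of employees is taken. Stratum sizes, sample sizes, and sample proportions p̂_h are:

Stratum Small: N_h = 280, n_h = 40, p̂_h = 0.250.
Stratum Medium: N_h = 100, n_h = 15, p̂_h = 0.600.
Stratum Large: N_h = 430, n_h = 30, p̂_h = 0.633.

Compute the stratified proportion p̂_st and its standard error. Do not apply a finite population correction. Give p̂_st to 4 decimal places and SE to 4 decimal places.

p̂_st ≈ 0.4965, SE ≈ 0.0556

N = 810; stratum weights W_h = N_h/N.
p̂_st = Σ W_h p̂_h = (280·0.250 + 100·0.600 + 430·0.633)/810 = 0.49653
V̂(p̂_st) = Σ W_h² p̂_h(1−p̂_h)/(n_h−1):
  stratum Small: (280/810)²·0.250·0.750/39 = 0.00057449
  stratum Medium: (100/810)²·0.600·0.400/14 = 0.000261284
  stratum Large: (430/810)²·0.633·0.367/29 = 0.00225756
V̂(p̂_st) = 0.00309333; SE = √V̂ = 0.0556177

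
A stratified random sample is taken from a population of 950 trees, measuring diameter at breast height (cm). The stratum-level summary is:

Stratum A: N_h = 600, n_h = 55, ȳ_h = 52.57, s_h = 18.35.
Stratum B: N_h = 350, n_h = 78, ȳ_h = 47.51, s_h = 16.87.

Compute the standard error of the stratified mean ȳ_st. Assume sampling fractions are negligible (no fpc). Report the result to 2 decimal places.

SE(ȳ_st) ≈ 1.71

V̂(ȳ_st) = Σ W_h² s_h²/n_h, with W_h = N_h/N and N = 950:
  stratum A: (600/950)²·18.35²/55 = 2.44211
  stratum B: (350/950)²·16.87²/78 = 0.49525
V̂(ȳ_st) = 2.93736
SE(ȳ_st) = √2.93736 = 1.71387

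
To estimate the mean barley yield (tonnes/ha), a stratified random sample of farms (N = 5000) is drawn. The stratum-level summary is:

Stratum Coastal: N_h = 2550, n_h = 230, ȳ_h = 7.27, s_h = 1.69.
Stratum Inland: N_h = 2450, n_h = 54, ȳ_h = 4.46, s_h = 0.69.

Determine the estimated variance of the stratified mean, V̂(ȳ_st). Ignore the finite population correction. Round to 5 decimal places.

V̂(ȳ_st) ≈ 0.00535

V̂(ȳ_st) = Σ W_h² s_h²/n_h, with W_h = N_h/N and N = 5000:
  stratum Coastal: (2550/5000)²·1.69²/230 = 0.00322988
  stratum Inland: (2450/5000)²·0.69²/54 = 0.00211688
V̂(ȳ_st) = 0.00534676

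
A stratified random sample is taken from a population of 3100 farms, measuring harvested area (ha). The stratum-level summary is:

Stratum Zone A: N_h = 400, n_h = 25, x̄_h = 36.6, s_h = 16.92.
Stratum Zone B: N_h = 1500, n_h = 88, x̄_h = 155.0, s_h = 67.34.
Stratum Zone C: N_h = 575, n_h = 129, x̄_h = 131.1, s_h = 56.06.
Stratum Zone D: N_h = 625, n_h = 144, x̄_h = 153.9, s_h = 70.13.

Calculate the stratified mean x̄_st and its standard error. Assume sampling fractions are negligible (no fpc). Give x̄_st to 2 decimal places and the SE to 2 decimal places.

x̄_st = Σ W_h x̄_h = (400·36.6 + 1500·155.0 + 575·131.1 + 625·153.9)/3100 = 135.06774
V̂(x̄_st) = Σ W_h² s_h²/n_h, with W_h = N_h/N and N = 3100:
  stratum Zone A: (400/3100)²·16.92²/25 = 0.190659
  stratum Zone B: (1500/3100)²·67.34²/88 = 12.0649
  stratum Zone C: (575/3100)²·56.06²/129 = 0.838164
  stratum Zone D: (625/3100)²·70.13²/144 = 1.3883
V̂(x̄_st) = 14.482
SE(x̄_st) = √14.482 = 3.80552

x̄_st ≈ 135.07, SE ≈ 3.81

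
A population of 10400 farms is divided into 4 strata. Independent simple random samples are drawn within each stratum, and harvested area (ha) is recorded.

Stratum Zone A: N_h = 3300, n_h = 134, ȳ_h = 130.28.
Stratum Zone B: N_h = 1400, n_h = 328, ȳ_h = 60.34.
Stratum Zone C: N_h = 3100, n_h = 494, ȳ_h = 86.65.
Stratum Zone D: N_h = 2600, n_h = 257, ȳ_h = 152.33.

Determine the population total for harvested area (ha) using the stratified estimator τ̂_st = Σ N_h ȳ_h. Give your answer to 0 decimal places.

τ̂_st = Σ N_h ȳ_h = 3300·130.28 + 1400·60.34 + 3100·86.65 + 2600·152.33 = 1179073

τ̂_st ≈ 1179073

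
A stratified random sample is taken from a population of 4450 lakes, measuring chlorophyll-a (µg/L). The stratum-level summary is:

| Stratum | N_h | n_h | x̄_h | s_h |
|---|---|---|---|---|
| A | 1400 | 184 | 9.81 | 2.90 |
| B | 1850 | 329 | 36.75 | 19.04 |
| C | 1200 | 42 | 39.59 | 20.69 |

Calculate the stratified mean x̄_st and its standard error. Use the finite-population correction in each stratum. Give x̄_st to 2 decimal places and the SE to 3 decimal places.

x̄_st = Σ W_h x̄_h = (1400·9.81 + 1850·36.75 + 1200·39.59)/4450 = 29.04034
V̂(x̄_st) = Σ W_h² (1 − n_h/N_h) s_h²/n_h, with W_h = N_h/N and N = 4450:
  stratum A: (1400/4450)²·(1 − 184/1400)·2.90²/184 = 0.00392934
  stratum B: (1850/4450)²·(1 − 329/1850)·19.04²/329 = 0.156574
  stratum C: (1200/4450)²·(1 − 42/1200)·20.69²/42 = 0.715223
V̂(x̄_st) = 0.875726
SE(x̄_st) = √0.875726 = 0.935802

x̄_st ≈ 29.04, SE ≈ 0.936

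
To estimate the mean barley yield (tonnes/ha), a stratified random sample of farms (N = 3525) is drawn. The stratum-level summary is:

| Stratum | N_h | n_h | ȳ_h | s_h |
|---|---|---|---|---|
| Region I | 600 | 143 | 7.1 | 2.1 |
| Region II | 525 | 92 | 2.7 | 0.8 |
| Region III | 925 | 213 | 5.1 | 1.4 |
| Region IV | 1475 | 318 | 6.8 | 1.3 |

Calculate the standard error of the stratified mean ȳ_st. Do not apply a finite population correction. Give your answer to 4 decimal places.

SE(ȳ_st) ≈ 0.0511

V̂(ȳ_st) = Σ W_h² s_h²/n_h, with W_h = N_h/N and N = 3525:
  stratum Region I: (600/3525)²·2.1²/143 = 0.000893484
  stratum Region II: (525/3525)²·0.8²/92 = 0.000154309
  stratum Region III: (925/3525)²·1.4²/213 = 0.000633639
  stratum Region IV: (1475/3525)²·1.3²/318 = 0.000930519
V̂(ȳ_st) = 0.00261195
SE(ȳ_st) = √0.00261195 = 0.0511073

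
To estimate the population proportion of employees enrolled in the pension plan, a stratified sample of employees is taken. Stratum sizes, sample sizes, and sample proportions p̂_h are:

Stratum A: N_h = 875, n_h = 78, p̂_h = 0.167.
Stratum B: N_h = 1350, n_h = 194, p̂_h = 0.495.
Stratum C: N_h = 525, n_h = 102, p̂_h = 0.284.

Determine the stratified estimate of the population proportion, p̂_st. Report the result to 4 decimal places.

p̂_st ≈ 0.3504

N = 2750; stratum weights W_h = N_h/N.
p̂_st = Σ W_h p̂_h = (875·0.167 + 1350·0.495 + 525·0.284)/2750 = 0.35035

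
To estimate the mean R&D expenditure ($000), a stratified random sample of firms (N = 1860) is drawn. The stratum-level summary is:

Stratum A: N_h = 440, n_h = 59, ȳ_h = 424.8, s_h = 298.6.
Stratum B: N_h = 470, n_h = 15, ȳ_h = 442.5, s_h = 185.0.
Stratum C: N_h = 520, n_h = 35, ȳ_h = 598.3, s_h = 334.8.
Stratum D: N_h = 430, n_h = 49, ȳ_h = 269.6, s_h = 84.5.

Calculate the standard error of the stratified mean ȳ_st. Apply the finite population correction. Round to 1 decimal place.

V̂(ȳ_st) = Σ W_h² (1 − n_h/N_h) s_h²/n_h, with W_h = N_h/N and N = 1860:
  stratum A: (440/1860)²·(1 − 59/440)·298.6²/59 = 73.2284
  stratum B: (470/1860)²·(1 − 15/470)·185.0²/15 = 141.038
  stratum C: (520/1860)²·(1 − 35/520)·334.8²/35 = 233.465
  stratum D: (430/1860)²·(1 − 49/430)·84.5²/49 = 6.90057
V̂(ȳ_st) = 454.632
SE(ȳ_st) = √454.632 = 21.3221

SE(ȳ_st) ≈ 21.3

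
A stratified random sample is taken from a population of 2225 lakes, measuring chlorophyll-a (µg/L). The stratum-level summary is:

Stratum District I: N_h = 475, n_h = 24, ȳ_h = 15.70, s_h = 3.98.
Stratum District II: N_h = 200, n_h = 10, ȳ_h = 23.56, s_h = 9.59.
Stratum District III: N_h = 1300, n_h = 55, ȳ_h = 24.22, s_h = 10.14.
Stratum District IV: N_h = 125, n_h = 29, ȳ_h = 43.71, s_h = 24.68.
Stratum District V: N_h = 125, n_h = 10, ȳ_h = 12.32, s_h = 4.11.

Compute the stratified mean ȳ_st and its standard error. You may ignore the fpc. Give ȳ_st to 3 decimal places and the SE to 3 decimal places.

ȳ_st ≈ 22.768, SE ≈ 0.902

ȳ_st = Σ W_h ȳ_h = (475·15.70 + 200·23.56 + 1300·24.22 + 125·43.71 + 125·12.32)/2225 = 22.76820
V̂(ȳ_st) = Σ W_h² s_h²/n_h, with W_h = N_h/N and N = 2225:
  stratum District I: (475/2225)²·3.98²/24 = 0.0300803
  stratum District II: (200/2225)²·9.59²/10 = 0.0743083
  stratum District III: (1300/2225)²·10.14²/55 = 0.638175
  stratum District IV: (125/2225)²·24.68²/29 = 0.0662907
  stratum District V: (125/2225)²·4.11²/10 = 0.00533143
V̂(ȳ_st) = 0.814186
SE(ȳ_st) = √0.814186 = 0.902322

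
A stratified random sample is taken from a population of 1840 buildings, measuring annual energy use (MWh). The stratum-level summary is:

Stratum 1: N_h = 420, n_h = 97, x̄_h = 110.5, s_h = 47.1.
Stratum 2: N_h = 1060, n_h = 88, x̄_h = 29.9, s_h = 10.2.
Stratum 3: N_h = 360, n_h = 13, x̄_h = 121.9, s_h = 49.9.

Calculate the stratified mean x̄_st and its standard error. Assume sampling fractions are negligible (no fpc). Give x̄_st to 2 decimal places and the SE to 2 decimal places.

x̄_st = Σ W_h x̄_h = (420·110.5 + 1060·29.9 + 360·121.9)/1840 = 66.29783
V̂(x̄_st) = Σ W_h² s_h²/n_h, with W_h = N_h/N and N = 1840:
  stratum 1: (420/1840)²·47.1²/97 = 1.19161
  stratum 2: (1060/1840)²·10.2²/88 = 0.392368
  stratum 3: (360/1840)²·49.9²/13 = 7.33208
V̂(x̄_st) = 8.91605
SE(x̄_st) = √8.91605 = 2.98598

x̄_st ≈ 66.30, SE ≈ 2.99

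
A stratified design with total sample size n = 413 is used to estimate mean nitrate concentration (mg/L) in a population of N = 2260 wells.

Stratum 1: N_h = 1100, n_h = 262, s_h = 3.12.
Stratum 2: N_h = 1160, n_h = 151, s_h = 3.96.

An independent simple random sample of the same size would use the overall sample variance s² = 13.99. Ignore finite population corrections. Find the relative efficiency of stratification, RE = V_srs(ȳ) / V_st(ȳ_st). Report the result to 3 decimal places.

V̂(ȳ_st) = Σ W_h² s_h²/n_h, with W_h = N_h/N and N = 2260:
  stratum 1: (1100/2260)²·3.12²/262 = 0.0088019
  stratum 2: (1160/2260)²·3.96²/151 = 0.0273598
V_st = 0.0361617
V_srs = s²/n = 13.99/413 = 0.0338741
Relative efficiency = V_srs / V_st = 0.0338741/0.0361617 = 0.9367

RE ≈ 0.937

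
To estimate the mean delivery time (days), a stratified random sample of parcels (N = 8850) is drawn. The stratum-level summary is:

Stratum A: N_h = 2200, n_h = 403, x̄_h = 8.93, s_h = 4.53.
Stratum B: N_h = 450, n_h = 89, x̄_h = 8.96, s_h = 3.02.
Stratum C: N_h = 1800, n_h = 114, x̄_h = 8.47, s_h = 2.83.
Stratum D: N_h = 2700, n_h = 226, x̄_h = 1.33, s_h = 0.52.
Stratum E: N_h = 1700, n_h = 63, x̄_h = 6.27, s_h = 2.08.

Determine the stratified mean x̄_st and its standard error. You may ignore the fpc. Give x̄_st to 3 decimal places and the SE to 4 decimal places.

x̄_st ≈ 6.008, SE ≈ 0.0947

x̄_st = Σ W_h x̄_h = (2200·8.93 + 450·8.96 + 1800·8.47 + 2700·1.33 + 1700·6.27)/8850 = 6.00836
V̂(x̄_st) = Σ W_h² s_h²/n_h, with W_h = N_h/N and N = 8850:
  stratum A: (2200/8850)²·4.53²/403 = 0.00314666
  stratum B: (450/8850)²·3.02²/89 = 0.000264949
  stratum C: (1800/8850)²·2.83²/114 = 0.00290621
  stratum D: (2700/8850)²·0.52²/226 = 0.000111363
  stratum E: (1700/8850)²·2.08²/63 = 0.00253395
V̂(x̄_st) = 0.00896313
SE(x̄_st) = √0.00896313 = 0.0946738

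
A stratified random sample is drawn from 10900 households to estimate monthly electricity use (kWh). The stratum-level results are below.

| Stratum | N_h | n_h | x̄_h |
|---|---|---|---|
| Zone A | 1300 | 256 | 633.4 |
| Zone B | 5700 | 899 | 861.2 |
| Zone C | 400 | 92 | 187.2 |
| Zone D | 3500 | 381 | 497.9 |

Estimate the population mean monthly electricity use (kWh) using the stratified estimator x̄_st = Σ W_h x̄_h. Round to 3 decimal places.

x̄_st ≈ 692.641

N = Σ N_h = 10900. Stratum weights W_h = N_h/N.
x̄_st = (1300·633.4 + 5700·861.2 + 400·187.2 + 3500·497.9) / 10900 = 692.64128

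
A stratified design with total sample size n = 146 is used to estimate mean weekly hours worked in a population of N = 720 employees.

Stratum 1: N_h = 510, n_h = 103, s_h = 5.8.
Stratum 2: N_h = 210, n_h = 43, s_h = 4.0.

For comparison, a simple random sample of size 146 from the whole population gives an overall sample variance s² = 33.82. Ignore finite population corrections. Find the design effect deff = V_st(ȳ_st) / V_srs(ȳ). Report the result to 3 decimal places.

V̂(ȳ_st) = Σ W_h² s_h²/n_h, with W_h = N_h/N and N = 720:
  stratum 1: (510/720)²·5.8²/103 = 0.163868
  stratum 2: (210/720)²·4.0²/43 = 0.0316537
V_st = 0.195522
V_srs = s²/n = 33.82/146 = 0.231644
deff = V_st / V_srs = 0.195522/0.231644 = 0.8441

deff ≈ 0.844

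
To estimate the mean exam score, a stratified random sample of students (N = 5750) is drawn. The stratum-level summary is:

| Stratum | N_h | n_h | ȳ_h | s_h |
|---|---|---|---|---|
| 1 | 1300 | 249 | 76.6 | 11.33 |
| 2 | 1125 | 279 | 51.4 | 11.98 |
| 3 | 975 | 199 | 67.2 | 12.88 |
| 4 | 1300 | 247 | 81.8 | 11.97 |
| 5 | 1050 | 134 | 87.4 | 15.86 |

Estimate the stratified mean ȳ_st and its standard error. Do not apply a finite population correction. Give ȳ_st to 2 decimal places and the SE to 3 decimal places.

ȳ_st = Σ W_h ȳ_h = (1300·76.6 + 1125·51.4 + 975·67.2 + 1300·81.8 + 1050·87.4)/5750 = 73.22348
V̂(ȳ_st) = Σ W_h² s_h²/n_h, with W_h = N_h/N and N = 5750:
  stratum 1: (1300/5750)²·11.33²/249 = 0.0263519
  stratum 2: (1125/5750)²·11.98²/279 = 0.0196915
  stratum 3: (975/5750)²·12.88²/199 = 0.0239691
  stratum 4: (1300/5750)²·11.97²/247 = 0.0296512
  stratum 5: (1050/5750)²·15.86²/134 = 0.0625957
V̂(ȳ_st) = 0.162259
SE(ȳ_st) = √0.162259 = 0.402814

ȳ_st ≈ 73.22, SE ≈ 0.403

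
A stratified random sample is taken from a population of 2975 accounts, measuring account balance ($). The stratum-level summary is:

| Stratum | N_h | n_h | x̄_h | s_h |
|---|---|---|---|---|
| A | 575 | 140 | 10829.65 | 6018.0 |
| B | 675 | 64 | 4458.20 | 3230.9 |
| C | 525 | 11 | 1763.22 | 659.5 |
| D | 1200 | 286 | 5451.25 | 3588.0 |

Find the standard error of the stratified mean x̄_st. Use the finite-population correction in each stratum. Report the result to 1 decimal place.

SE(x̄_st) ≈ 147.3

V̂(x̄_st) = Σ W_h² (1 − n_h/N_h) s_h²/n_h, with W_h = N_h/N and N = 2975:
  stratum A: (575/2975)²·(1 − 140/575)·6018.0²/140 = 7310.71
  stratum B: (675/2975)²·(1 − 64/675)·3230.9²/64 = 7600.43
  stratum C: (525/2975)²·(1 − 11/525)·659.5²/11 = 1205.55
  stratum D: (1200/2975)²·(1 − 286/1200)·3588.0²/286 = 5578.18
V̂(x̄_st) = 21694.9
SE(x̄_st) = √21694.9 = 147.292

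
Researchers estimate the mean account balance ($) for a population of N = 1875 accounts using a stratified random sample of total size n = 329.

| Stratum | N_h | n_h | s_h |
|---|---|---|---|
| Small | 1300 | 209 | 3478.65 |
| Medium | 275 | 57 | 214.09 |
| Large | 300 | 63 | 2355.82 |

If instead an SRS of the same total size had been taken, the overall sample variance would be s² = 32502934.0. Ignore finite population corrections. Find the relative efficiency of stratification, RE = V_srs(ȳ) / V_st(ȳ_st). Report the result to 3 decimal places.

RE ≈ 3.282

V̂(ȳ_st) = Σ W_h² s_h²/n_h, with W_h = N_h/N and N = 1875:
  stratum Small: (1300/1875)²·3478.65²/209 = 27833
  stratum Medium: (275/1875)²·214.09²/57 = 17.2974
  stratum Large: (300/1875)²·2355.82²/63 = 2255.19
V_st = 30105.4
V_srs = s²/n = 32502934.0/329 = 98793.1
Relative efficiency = V_srs / V_st = 98793.1/30105.4 = 3.2816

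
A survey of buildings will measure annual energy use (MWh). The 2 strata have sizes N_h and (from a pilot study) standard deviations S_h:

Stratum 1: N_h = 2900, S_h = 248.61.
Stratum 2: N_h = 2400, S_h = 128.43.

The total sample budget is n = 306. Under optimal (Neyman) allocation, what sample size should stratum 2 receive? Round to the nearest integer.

Neyman allocation: n_h = n · N_h S_h / Σ N_i S_i, with n = 306.
  stratum 1: N_h·S_h = 2900·248.61 = 720969.00
  stratum 2: N_h·S_h = 2400·128.43 = 308232.00
Σ N_h S_h = 1029201.00
n for stratum 2 = 306·308232.00/1029201.00 = 91.643 → 92

92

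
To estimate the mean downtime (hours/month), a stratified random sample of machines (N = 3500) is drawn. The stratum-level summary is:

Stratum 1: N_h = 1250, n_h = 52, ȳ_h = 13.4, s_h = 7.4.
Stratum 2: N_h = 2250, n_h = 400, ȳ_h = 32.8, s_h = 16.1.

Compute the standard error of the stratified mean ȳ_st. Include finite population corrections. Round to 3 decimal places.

V̂(ȳ_st) = Σ W_h² (1 − n_h/N_h) s_h²/n_h, with W_h = N_h/N and N = 3500:
  stratum 1: (1250/3500)²·(1 − 52/1250)·7.4²/52 = 0.128733
  stratum 2: (2250/3500)²·(1 − 400/2250)·16.1²/400 = 0.220196
V̂(ȳ_st) = 0.34893
SE(ȳ_st) = √0.34893 = 0.590703

SE(ȳ_st) ≈ 0.591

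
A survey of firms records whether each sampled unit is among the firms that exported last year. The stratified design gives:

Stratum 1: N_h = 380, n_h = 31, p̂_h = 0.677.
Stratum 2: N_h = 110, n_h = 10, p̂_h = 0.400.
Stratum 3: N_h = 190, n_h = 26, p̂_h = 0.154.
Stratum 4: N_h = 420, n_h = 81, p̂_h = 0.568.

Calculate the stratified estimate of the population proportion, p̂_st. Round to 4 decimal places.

N = 1100; stratum weights W_h = N_h/N.
p̂_st = Σ W_h p̂_h = (380·0.677 + 110·0.400 + 190·0.154 + 420·0.568)/1100 = 0.51735

p̂_st ≈ 0.5173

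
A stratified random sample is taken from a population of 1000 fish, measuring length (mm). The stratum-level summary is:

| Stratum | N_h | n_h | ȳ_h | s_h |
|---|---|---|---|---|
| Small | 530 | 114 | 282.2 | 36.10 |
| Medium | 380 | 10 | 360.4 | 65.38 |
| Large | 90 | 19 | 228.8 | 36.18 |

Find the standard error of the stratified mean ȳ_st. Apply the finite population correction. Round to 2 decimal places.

V̂(ȳ_st) = Σ W_h² (1 − n_h/N_h) s_h²/n_h, with W_h = N_h/N and N = 1000:
  stratum Small: (530/1000)²·(1 − 114/530)·36.10²/114 = 2.52045
  stratum Medium: (380/1000)²·(1 − 10/380)·65.38²/10 = 60.1001
  stratum Large: (90/1000)²·(1 − 19/90)·36.18²/19 = 0.440235
V̂(ȳ_st) = 63.0608
SE(ȳ_st) = √63.0608 = 7.94108

SE(ȳ_st) ≈ 7.94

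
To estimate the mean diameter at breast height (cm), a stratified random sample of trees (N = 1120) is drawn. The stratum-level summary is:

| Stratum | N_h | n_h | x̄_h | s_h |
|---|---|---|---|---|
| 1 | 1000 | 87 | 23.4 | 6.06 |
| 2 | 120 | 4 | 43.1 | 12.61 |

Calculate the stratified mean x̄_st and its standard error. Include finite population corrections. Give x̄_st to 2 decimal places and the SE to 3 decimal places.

x̄_st = Σ W_h x̄_h = (1000·23.4 + 120·43.1)/1120 = 25.51071
V̂(x̄_st) = Σ W_h² (1 − n_h/N_h) s_h²/n_h, with W_h = N_h/N and N = 1120:
  stratum 1: (1000/1120)²·(1 − 87/1000)·6.06²/87 = 0.307228
  stratum 2: (120/1120)²·(1 − 4/120)·12.61²/4 = 0.441137
V̂(x̄_st) = 0.748365
SE(x̄_st) = √0.748365 = 0.865081

x̄_st ≈ 25.51, SE ≈ 0.865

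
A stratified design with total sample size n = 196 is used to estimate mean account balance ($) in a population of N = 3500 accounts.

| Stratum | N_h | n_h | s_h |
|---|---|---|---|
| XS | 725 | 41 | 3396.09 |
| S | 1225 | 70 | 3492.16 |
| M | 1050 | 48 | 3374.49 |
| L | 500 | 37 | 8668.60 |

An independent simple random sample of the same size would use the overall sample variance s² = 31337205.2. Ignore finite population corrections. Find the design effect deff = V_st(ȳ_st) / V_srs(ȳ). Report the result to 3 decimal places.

deff ≈ 0.602

V̂(ȳ_st) = Σ W_h² s_h²/n_h, with W_h = N_h/N and N = 3500:
  stratum XS: (725/3500)²·3396.09²/41 = 12070.2
  stratum S: (1225/3500)²·3492.16²/70 = 21341.6
  stratum M: (1050/3500)²·3374.49²/48 = 21351
  stratum L: (500/3500)²·8668.60²/37 = 41447.7
V_st = 96210.4
V_srs = s²/n = 31337205.2/196 = 159884
deff = V_st / V_srs = 96210.4/159884 = 0.6018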